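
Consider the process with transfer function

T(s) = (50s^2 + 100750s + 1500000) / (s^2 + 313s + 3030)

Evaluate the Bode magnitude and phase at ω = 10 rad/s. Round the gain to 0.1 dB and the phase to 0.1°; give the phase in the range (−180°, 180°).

52.5 dB, -12.9°

Substitute s = j10:
Numerator: 50(j10)^2 + 100750(j10) + 1500000 = 1495000 + j1007500
Denominator: (j10)^2 + 313(j10) + 3030 = 2930 + j3130
|N| = √(1495000² + 1007500²) ≈ 1.8028e+06, ∠N ≈ 33.98°
|D| = √(2930² + 3130²) ≈ 4287.4, ∠D ≈ 46.89°
|T| = 1.8028e+06 / 4287.4 ≈ 420.49
Gain = 20 log₁₀(420.49) ≈ 52.48 dB
∠T = 33.98° − 46.89° = -12.91°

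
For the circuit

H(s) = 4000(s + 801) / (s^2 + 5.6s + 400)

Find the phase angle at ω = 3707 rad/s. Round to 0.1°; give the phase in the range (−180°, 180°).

At s = jω = j3707:
zero (s+801): 801 + j3707 → |·| = √(801²+3707²) = √14383450 ≈ 3792.6, ∠ = arctan(3707/801) ≈ 77.81°
quadratic: (j3707)² + 5.6·j3707 + 400 = -13741449 + j20759.2 → |·| ≈ 1.3741e+07, ∠ ≈ 179.91°
∠H = 77.81° − 179.91° = -102.10°

-102.1°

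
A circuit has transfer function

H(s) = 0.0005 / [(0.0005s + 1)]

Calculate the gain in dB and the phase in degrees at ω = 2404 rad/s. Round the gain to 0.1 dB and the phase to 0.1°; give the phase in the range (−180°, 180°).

-69.9 dB, -50.2°

At ω = 2404 rad/s:
pole (1 + j2404·0.0005) = 1 + j1.202 → |·| ≈ 1.5636, ∠ ≈ 50.24°
|H| = 0.0005 · 1 / (1.5636) ≈ 0.00031977
Gain = 20 log₁₀(0.00031977) ≈ -69.90 dB
∠H = (0°) − (50.24°) = -50.24°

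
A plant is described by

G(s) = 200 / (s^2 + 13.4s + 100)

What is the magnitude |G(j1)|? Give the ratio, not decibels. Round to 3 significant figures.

2.00

At s = jω = j1:
quadratic: (j1)² + 13.4·j1 + 100 = 99 + j13.4 → |·| ≈ 99.903, ∠ ≈ 7.71°
|G| = 200 / 99.903 ≈ 2.0019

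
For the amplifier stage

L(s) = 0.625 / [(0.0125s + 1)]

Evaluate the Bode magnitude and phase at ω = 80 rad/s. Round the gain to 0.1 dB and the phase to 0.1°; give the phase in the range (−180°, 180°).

At ω = 80 rad/s:
pole (1 + j80·0.0125) = 1 + j1 → |·| ≈ 1.4142, ∠ ≈ 45.00°
|L| = 0.625 · 1 / (1.4142) ≈ 0.44195
Gain = 20 log₁₀(0.44195) ≈ -7.09 dB
∠L = (0°) − (45.00°) = -45.00°

-7.1 dB, -45.0°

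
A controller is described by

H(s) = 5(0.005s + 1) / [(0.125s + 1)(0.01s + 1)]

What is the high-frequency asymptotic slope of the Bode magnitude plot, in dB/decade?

Each pole contributes −20 dB/decade at high frequency; each zero contributes +20 dB/decade.
Net: 1 zero(s) − 2 pole(s) → -20 dB/decade.

-20 dB/decade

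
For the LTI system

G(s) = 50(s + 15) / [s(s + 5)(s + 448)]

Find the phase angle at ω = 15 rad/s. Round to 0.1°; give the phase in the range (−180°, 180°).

-118.5°

At s = jω = j15:
zero (s+15): 15 + j15 → |·| = √(15²+15²) = √450 ≈ 21.213, ∠ = arctan(15/15) ≈ 45.00°
pole (s+5): 5 + j15 → |·| = √(5²+15²) = √250 ≈ 15.811, ∠ = arctan(15/5) ≈ 71.57°
pole (s+448): 448 + j15 → |·| = √(448²+15²) = √200929 ≈ 448.25, ∠ = arctan(15/448) ≈ 1.92°
pole at origin: |s| = 15, ∠ = 90.00° (in denominator)
∠G = 45.00° − 163.49° = -118.49°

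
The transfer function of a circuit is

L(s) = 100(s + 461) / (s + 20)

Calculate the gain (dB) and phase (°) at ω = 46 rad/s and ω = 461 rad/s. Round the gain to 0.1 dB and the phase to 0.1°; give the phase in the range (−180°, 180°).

At s = jω = j46:
zero (s+461): 461 + j46 → |·| = √(461²+46²) = √214637 ≈ 463.29, ∠ = arctan(46/461) ≈ 5.70°
pole (s+20): 20 + j46 → |·| = √(20²+46²) = √2516 ≈ 50.16, ∠ = arctan(46/20) ≈ 66.50°
|L| = 100 · 463.29 / 50.16 ≈ 923.62
Gain = 20 log₁₀(923.62) ≈ 59.31 dB
∠L = 5.70° − 66.50° = -60.80°

At s = jω = j461:
zero (s+461): 461 + j461 → |·| = √(461²+461²) = √425042 ≈ 651.95, ∠ = arctan(461/461) ≈ 45.00°
pole (s+20): 20 + j461 → |·| = √(20²+461²) = √212921 ≈ 461.43, ∠ = arctan(461/20) ≈ 87.52°
|L| = 100 · 651.95 / 461.43 ≈ 141.29
Gain = 20 log₁₀(141.29) ≈ 43.00 dB
∠L = 45.00° − 87.52° = -42.52°

ω = 46: 59.3 dB, -60.8°; ω = 461: 43.0 dB, -42.5°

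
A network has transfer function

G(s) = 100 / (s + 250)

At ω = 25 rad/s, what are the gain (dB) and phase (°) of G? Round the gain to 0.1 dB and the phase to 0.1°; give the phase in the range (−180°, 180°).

-8.0 dB, -5.7°

At s = jω = j25:
pole (s+250): 250 + j25 → |·| = √(250²+25²) = √63125 ≈ 251.25, ∠ = arctan(25/250) ≈ 5.71°
|G| = 100 / 251.25 ≈ 0.39801
Gain = 20 log₁₀(0.39801) ≈ -8.00 dB
∠G = 0.00° − 5.71° = -5.71°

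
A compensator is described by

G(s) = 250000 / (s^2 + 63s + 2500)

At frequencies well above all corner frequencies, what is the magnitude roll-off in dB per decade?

Each pole contributes −20 dB/decade at high frequency; each zero contributes +20 dB/decade.
Net: 0 zero(s) − 2 pole(s) → -40 dB/decade.

-40 dB/decade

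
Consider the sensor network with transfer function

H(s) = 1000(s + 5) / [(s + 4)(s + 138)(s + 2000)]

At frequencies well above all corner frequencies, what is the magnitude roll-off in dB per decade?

Each pole contributes −20 dB/decade at high frequency; each zero contributes +20 dB/decade.
Net: 1 zero(s) − 3 pole(s) → -40 dB/decade.

-40 dB/decade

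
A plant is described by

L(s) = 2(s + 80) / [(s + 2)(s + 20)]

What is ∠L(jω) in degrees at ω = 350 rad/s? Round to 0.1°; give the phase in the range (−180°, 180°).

At s = jω = j350:
zero (s+80): 80 + j350 → |·| = √(80²+350²) = √128900 ≈ 359.03, ∠ = arctan(350/80) ≈ 77.12°
pole (s+2): 2 + j350 → |·| = √(2²+350²) = √122504 ≈ 350.01, ∠ = arctan(350/2) ≈ 89.67°
pole (s+20): 20 + j350 → |·| = √(20²+350²) = √122900 ≈ 350.57, ∠ = arctan(350/20) ≈ 86.73°
∠L = 77.12° − 176.40° = -99.28°

-99.3°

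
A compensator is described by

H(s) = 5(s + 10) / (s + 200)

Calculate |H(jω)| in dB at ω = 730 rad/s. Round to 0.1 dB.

At s = jω = j730:
zero (s+10): 10 + j730 → |·| = √(10²+730²) = √533000 ≈ 730.07, ∠ = arctan(730/10) ≈ 89.22°
pole (s+200): 200 + j730 → |·| = √(200²+730²) = √572900 ≈ 756.9, ∠ = arctan(730/200) ≈ 74.68°
|H| = 5 · 730.07 / 756.9 ≈ 4.8228
Gain = 20 log₁₀(4.8228) ≈ 13.67 dB

13.7 dB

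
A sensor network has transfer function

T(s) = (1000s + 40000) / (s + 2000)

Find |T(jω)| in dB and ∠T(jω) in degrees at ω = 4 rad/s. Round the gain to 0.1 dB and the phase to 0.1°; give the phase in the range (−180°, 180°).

26.1 dB, 5.6°

Substitute s = j4:
Numerator: 1000(j4) + 40000 = 40000 + j4000
Denominator: (j4) + 2000 = 2000 + j4
|N| = √(40000² + 4000²) ≈ 40200, ∠N ≈ 5.71°
|D| = √(2000² + 4²) ≈ 2000, ∠D ≈ 0.11°
|T| = 40200 / 2000 ≈ 20.1
Gain = 20 log₁₀(20.1) ≈ 26.06 dB
∠T = 5.71° − 0.11° = 5.60°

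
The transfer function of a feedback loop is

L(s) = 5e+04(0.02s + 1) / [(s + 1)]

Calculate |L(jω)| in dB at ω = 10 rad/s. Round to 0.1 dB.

At ω = 10 rad/s:
zero (1 + j10·0.02) = 1 + j0.2 → |·| ≈ 1.0198, ∠ ≈ 11.31°
pole (1 + j10·1) = 1 + j10 → |·| ≈ 10.05, ∠ ≈ 84.29°
|L| = 5e+04 · 1.0198 / (10.05) ≈ 5073.6
Gain = 20 log₁₀(5073.6) ≈ 74.11 dB

74.1 dB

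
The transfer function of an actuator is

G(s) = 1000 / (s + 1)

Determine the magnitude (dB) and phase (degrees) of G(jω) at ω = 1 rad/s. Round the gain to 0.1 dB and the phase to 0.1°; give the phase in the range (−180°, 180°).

57.0 dB, -45.0°

At s = jω = j1:
pole (s+1): 1 + j1 → |·| = √(1²+1²) = √2 ≈ 1.4142, ∠ = arctan(1/1) ≈ 45.00°
|G| = 1000 / 1.4142 ≈ 707.11
Gain = 20 log₁₀(707.11) ≈ 56.99 dB
∠G = 0.00° − 45.00° = -45.00°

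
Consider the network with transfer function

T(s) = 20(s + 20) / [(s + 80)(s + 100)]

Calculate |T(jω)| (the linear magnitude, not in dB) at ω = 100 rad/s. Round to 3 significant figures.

0.113

At s = jω = j100:
zero (s+20): 20 + j100 → |·| = √(20²+100²) = √10400 ≈ 101.98, ∠ = arctan(100/20) ≈ 78.69°
pole (s+80): 80 + j100 → |·| = √(80²+100²) = √16400 ≈ 128.06, ∠ = arctan(100/80) ≈ 51.34°
pole (s+100): 100 + j100 → |·| = √(100²+100²) = √20000 ≈ 141.42, ∠ = arctan(100/100) ≈ 45.00°
|T| = 20 · 101.98 / 18110 ≈ 0.11262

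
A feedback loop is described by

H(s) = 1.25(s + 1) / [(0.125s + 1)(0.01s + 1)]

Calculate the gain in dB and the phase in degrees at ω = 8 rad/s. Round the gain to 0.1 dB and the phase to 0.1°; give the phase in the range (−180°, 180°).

17.0 dB, 33.3°

At ω = 8 rad/s:
zero (1 + j8·1) = 1 + j8 → |·| ≈ 8.0623, ∠ ≈ 82.87°
pole (1 + j8·0.125) = 1 + j1 → |·| ≈ 1.4142, ∠ ≈ 45.00°
pole (1 + j8·0.01) = 1 + j0.08 → |·| ≈ 1.0032, ∠ ≈ 4.57°
|H| = 1.25 · 8.0623 / (1.4142 · 1.0032) ≈ 7.1035
Gain = 20 log₁₀(7.1035) ≈ 17.03 dB
∠H = (82.87°) − (45.00° + 4.57°) = 33.30°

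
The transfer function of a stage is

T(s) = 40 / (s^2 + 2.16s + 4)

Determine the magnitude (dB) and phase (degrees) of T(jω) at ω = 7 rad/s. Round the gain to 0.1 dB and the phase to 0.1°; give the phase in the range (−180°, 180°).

-1.5 dB, -161.4°

At s = jω = j7:
quadratic: (j7)² + 2.16·j7 + 4 = -45 + j15.12 → |·| ≈ 47.472, ∠ ≈ 161.43°
|T| = 40 / 47.472 ≈ 0.8426
Gain = 20 log₁₀(0.8426) ≈ -1.49 dB
∠T = 0.00° − 161.43° = -161.43°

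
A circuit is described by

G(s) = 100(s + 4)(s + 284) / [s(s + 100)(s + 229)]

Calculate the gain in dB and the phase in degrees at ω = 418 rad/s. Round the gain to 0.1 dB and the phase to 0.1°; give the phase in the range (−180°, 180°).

-12.2 dB, -82.6°

At s = jω = j418:
zero (s+4): 4 + j418 → |·| = √(4²+418²) = √174740 ≈ 418.02, ∠ = arctan(418/4) ≈ 89.45°
zero (s+284): 284 + j418 → |·| = √(284²+418²) = √255380 ≈ 505.35, ∠ = arctan(418/284) ≈ 55.81°
pole (s+100): 100 + j418 → |·| = √(100²+418²) = √184724 ≈ 429.8, ∠ = arctan(418/100) ≈ 76.55°
pole (s+229): 229 + j418 → |·| = √(229²+418²) = √227165 ≈ 476.62, ∠ = arctan(418/229) ≈ 61.28°
pole at origin: |s| = 418, ∠ = 90.00° (in denominator)
|G| = 100 · 2.1125e+05 / 8.5628e+07 ≈ 0.24671
Gain = 20 log₁₀(0.24671) ≈ -12.16 dB
∠G = 145.26° − 227.83° = -82.57°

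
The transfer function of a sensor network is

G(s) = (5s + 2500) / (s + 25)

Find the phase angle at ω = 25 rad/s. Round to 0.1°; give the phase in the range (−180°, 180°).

Substitute s = j25:
Numerator: 5(j25) + 2500 = 2500 + j125
Denominator: (j25) + 25 = 25 + j25
|N| = √(2500² + 125²) ≈ 2503.1, ∠N ≈ 2.86°
|D| = √(25² + 25²) ≈ 35.355, ∠D ≈ 45.00°
∠G = 2.86° − 45.00° = -42.14°

-42.1°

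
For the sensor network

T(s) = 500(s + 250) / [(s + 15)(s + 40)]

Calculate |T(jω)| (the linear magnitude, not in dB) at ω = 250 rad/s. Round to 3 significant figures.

At s = jω = j250:
zero (s+250): 250 + j250 → |·| = √(250²+250²) = √125000 ≈ 353.55, ∠ = arctan(250/250) ≈ 45.00°
pole (s+15): 15 + j250 → |·| = √(15²+250²) = √62725 ≈ 250.45, ∠ = arctan(250/15) ≈ 86.57°
pole (s+40): 40 + j250 → |·| = √(40²+250²) = √64100 ≈ 253.18, ∠ = arctan(250/40) ≈ 80.91°
|T| = 500 · 353.55 / 63409 ≈ 2.7879

2.79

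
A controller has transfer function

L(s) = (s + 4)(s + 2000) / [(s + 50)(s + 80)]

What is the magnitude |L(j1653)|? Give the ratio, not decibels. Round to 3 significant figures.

At s = jω = j1653:
zero (s+4): 4 + j1653 → |·| = √(4²+1653²) = √2732425 ≈ 1653, ∠ = arctan(1653/4) ≈ 89.86°
zero (s+2000): 2000 + j1653 → |·| = √(2000²+1653²) = √6732409 ≈ 2594.7, ∠ = arctan(1653/2000) ≈ 39.57°
pole (s+50): 50 + j1653 → |·| = √(50²+1653²) = √2734909 ≈ 1653.8, ∠ = arctan(1653/50) ≈ 88.27°
pole (s+80): 80 + j1653 → |·| = √(80²+1653²) = √2738809 ≈ 1654.9, ∠ = arctan(1653/80) ≈ 87.23°
|L| = 1 · 4.289e+06 / 2.7369e+06 ≈ 1.5671

1.57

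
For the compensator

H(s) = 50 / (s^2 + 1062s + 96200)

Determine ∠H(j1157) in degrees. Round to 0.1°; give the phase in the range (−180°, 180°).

-135.3°

Substitute s = j1157:
Numerator: 50 = 50 + j0
Denominator: (j1157)^2 + 1062(j1157) + 96200 = -1242449 + j1228734
|N| = √(50² + 0²) ≈ 50, ∠N ≈ 0.00°
|D| = √(1242449² + 1228734²) ≈ 1.7474e+06, ∠D ≈ 135.32°
∠H = 0.00° − 135.32° = -135.32°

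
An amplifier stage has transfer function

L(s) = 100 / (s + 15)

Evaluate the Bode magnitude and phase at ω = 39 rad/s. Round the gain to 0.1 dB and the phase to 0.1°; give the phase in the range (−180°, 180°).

Substitute s = j39:
Numerator: 100 = 100 + j0
Denominator: (j39) + 15 = 15 + j39
|N| = √(100² + 0²) ≈ 100, ∠N ≈ 0.00°
|D| = √(15² + 39²) ≈ 41.785, ∠D ≈ 68.96°
|L| = 100 / 41.785 ≈ 2.3932
Gain = 20 log₁₀(2.3932) ≈ 7.58 dB
∠L = 0.00° − 68.96° = -68.96°

7.6 dB, -69.0°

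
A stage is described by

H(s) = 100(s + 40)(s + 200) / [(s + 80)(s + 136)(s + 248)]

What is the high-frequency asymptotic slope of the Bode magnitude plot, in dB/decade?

-20 dB/decade

Each pole contributes −20 dB/decade at high frequency; each zero contributes +20 dB/decade.
Net: 2 zero(s) − 3 pole(s) → -20 dB/decade.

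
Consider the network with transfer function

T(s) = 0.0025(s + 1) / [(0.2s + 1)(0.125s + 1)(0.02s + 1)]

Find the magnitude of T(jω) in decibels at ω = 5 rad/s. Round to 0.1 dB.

At ω = 5 rad/s:
zero (1 + j5·1) = 1 + j5 → |·| ≈ 5.099, ∠ ≈ 78.69°
pole (1 + j5·0.2) = 1 + j1 → |·| ≈ 1.4142, ∠ ≈ 45.00°
pole (1 + j5·0.125) = 1 + j0.625 → |·| ≈ 1.1792, ∠ ≈ 32.01°
pole (1 + j5·0.02) = 1 + j0.1 → |·| ≈ 1.005, ∠ ≈ 5.71°
|T| = 0.0025 · 5.099 / (1.4142 · 1.1792 · 1.005) ≈ 0.0076061
Gain = 20 log₁₀(0.0076061) ≈ -42.38 dB

-42.4 dB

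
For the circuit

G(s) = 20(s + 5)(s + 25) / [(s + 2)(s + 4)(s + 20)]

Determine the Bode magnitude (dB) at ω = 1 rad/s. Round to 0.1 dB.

22.8 dB

At s = jω = j1:
zero (s+5): 5 + j1 → |·| = √(5²+1²) = √26 ≈ 5.099, ∠ = arctan(1/5) ≈ 11.31°
zero (s+25): 25 + j1 → |·| = √(25²+1²) = √626 ≈ 25.02, ∠ = arctan(1/25) ≈ 2.29°
pole (s+2): 2 + j1 → |·| = √(2²+1²) = √5 ≈ 2.2361, ∠ = arctan(1/2) ≈ 26.57°
pole (s+4): 4 + j1 → |·| = √(4²+1²) = √17 ≈ 4.1231, ∠ = arctan(1/4) ≈ 14.04°
pole (s+20): 20 + j1 → |·| = √(20²+1²) = √401 ≈ 20.025, ∠ = arctan(1/20) ≈ 2.86°
|G| = 20 · 127.58 / 184.62 ≈ 13.821
Gain = 20 log₁₀(13.821) ≈ 22.81 dB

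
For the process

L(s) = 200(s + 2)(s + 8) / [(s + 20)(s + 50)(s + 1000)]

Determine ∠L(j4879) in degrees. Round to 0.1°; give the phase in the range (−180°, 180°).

At s = jω = j4879:
zero (s+2): 2 + j4879 → |·| = √(2²+4879²) = √23804645 ≈ 4879, ∠ = arctan(4879/2) ≈ 89.98°
zero (s+8): 8 + j4879 → |·| = √(8²+4879²) = √23804705 ≈ 4879, ∠ = arctan(4879/8) ≈ 89.91°
pole (s+20): 20 + j4879 → |·| = √(20²+4879²) = √23805041 ≈ 4879, ∠ = arctan(4879/20) ≈ 89.77°
pole (s+50): 50 + j4879 → |·| = √(50²+4879²) = √23807141 ≈ 4879.3, ∠ = arctan(4879/50) ≈ 89.41°
pole (s+1000): 1000 + j4879 → |·| = √(1000²+4879²) = √24804641 ≈ 4980.4, ∠ = arctan(4879/1000) ≈ 78.42°
∠L = 179.89° − 257.60° = -77.71°

-77.7°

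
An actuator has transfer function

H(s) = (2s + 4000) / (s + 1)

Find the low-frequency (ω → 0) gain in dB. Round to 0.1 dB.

H(0) = 4000 / 1 = 4000
20 log₁₀(4000) ≈ 72.04 dB

72.0 dB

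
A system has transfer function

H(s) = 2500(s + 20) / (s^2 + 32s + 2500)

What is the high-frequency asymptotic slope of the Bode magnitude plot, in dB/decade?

-20 dB/decade

Each pole contributes −20 dB/decade at high frequency; each zero contributes +20 dB/decade.
Net: 1 zero(s) − 2 pole(s) → -20 dB/decade.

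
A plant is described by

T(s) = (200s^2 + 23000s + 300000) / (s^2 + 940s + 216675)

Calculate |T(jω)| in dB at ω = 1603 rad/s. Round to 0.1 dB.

45.3 dB

Substitute s = j1603:
Numerator: 200(j1603)^2 + 23000(j1603) + 300000 = -513621800 + j36869000
Denominator: (j1603)^2 + 940(j1603) + 216675 = -2352934 + j1506820
|N| = √(513621800² + 36869000²) ≈ 5.1494e+08, ∠N ≈ 175.89°
|D| = √(2352934² + 1506820²) ≈ 2.7941e+06, ∠D ≈ 147.36°
|T| = 5.1494e+08 / 2.7941e+06 ≈ 184.3
Gain = 20 log₁₀(184.3) ≈ 45.31 dB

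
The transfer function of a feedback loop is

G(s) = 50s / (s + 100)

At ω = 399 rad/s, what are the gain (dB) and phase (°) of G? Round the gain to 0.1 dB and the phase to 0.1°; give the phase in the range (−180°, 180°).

33.7 dB, 14.1°

At s = jω = j399:
zero at origin: s = j399 → |·| = 399, ∠ = 90.00°
pole (s+100): 100 + j399 → |·| = √(100²+399²) = √169201 ≈ 411.34, ∠ = arctan(399/100) ≈ 75.93°
|G| = 50 · 399 / 411.34 ≈ 48.5
Gain = 20 log₁₀(48.5) ≈ 33.71 dB
∠G = 90.00° − 75.93° = 14.07°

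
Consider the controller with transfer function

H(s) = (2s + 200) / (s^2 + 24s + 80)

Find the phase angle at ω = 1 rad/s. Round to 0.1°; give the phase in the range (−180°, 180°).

Substitute s = j1:
Numerator: 2(j1) + 200 = 200 + j2
Denominator: (j1)^2 + 24(j1) + 80 = 79 + j24
|N| = √(200² + 2²) ≈ 200.01, ∠N ≈ 0.57°
|D| = √(79² + 24²) ≈ 82.565, ∠D ≈ 16.90°
∠H = 0.57° − 16.90° = -16.33°

-16.3°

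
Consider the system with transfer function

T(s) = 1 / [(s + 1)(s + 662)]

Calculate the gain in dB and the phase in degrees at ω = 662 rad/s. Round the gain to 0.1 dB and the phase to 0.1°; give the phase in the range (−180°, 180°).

At s = jω = j662:
pole (s+1): 1 + j662 → |·| = √(1²+662²) = √438245 ≈ 662, ∠ = arctan(662/1) ≈ 89.91°
pole (s+662): 662 + j662 → |·| = √(662²+662²) = √876488 ≈ 936.21, ∠ = arctan(662/662) ≈ 45.00°
|T| = 1 / 6.1977e+05 ≈ 1.6135e-06
Gain = 20 log₁₀(1.6135e-06) ≈ -115.84 dB
∠T = 0.00° − 134.91° = -134.91°

-115.8 dB, -134.9°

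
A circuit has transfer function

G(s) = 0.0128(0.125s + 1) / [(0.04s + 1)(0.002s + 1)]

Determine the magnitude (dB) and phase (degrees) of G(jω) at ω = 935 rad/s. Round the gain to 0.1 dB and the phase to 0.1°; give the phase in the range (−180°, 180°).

At ω = 935 rad/s:
zero (1 + j935·0.125) = 1 + j116.875 → |·| ≈ 116.88, ∠ ≈ 89.51°
pole (1 + j935·0.04) = 1 + j37.4 → |·| ≈ 37.413, ∠ ≈ 88.47°
pole (1 + j935·0.002) = 1 + j1.87 → |·| ≈ 2.1206, ∠ ≈ 61.86°
|G| = 0.0128 · 116.88 / (37.413 · 2.1206) ≈ 0.018857
Gain = 20 log₁₀(0.018857) ≈ -34.49 dB
∠G = (89.51°) − (88.47° + 61.86°) = -60.82°

-34.5 dB, -60.8°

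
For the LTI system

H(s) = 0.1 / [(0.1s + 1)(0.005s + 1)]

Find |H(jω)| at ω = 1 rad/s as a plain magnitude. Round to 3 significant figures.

At ω = 1 rad/s:
pole (1 + j1·0.1) = 1 + j0.1 → |·| ≈ 1.005, ∠ ≈ 5.71°
pole (1 + j1·0.005) = 1 + j0.005 → |·| ≈ 1, ∠ ≈ 0.29°
|H| = 0.1 · 1 / (1.005 · 1) ≈ 0.099502

0.0995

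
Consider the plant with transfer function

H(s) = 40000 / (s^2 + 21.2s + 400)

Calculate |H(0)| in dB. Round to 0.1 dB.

H(0) = 40000 / 400 = 100
20 log₁₀(100) ≈ 40.00 dB

40.0 dB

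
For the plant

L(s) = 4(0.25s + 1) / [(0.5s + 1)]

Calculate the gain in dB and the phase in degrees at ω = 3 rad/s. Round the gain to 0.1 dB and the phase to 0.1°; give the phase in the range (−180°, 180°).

At ω = 3 rad/s:
zero (1 + j3·0.25) = 1 + j0.75 → |·| ≈ 1.25, ∠ ≈ 36.87°
pole (1 + j3·0.5) = 1 + j1.5 → |·| ≈ 1.8028, ∠ ≈ 56.31°
|L| = 4 · 1.25 / (1.8028) ≈ 2.7735
Gain = 20 log₁₀(2.7735) ≈ 8.86 dB
∠L = (36.87°) − (56.31°) = -19.44°

8.9 dB, -19.4°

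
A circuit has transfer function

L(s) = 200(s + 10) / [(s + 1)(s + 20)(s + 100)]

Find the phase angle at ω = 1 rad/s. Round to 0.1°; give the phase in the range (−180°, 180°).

At s = jω = j1:
zero (s+10): 10 + j1 → |·| = √(10²+1²) = √101 ≈ 10.05, ∠ = arctan(1/10) ≈ 5.71°
pole (s+1): 1 + j1 → |·| = √(1²+1²) = √2 ≈ 1.4142, ∠ = arctan(1/1) ≈ 45.00°
pole (s+20): 20 + j1 → |·| = √(20²+1²) = √401 ≈ 20.025, ∠ = arctan(1/20) ≈ 2.86°
pole (s+100): 100 + j1 → |·| = √(100²+1²) = √10001 ≈ 100, ∠ = arctan(1/100) ≈ 0.57°
∠L = 5.71° − 48.43° = -42.72°

-42.7°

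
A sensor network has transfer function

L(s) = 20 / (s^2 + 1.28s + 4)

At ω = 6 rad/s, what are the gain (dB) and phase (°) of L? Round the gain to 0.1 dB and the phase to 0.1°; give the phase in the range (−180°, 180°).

-4.3 dB, -166.5°

At s = jω = j6:
quadratic: (j6)² + 1.28·j6 + 4 = -32 + j7.68 → |·| ≈ 32.909, ∠ ≈ 166.50°
|L| = 20 / 32.909 ≈ 0.60774
Gain = 20 log₁₀(0.60774) ≈ -4.33 dB
∠L = 0.00° − 166.50° = -166.50°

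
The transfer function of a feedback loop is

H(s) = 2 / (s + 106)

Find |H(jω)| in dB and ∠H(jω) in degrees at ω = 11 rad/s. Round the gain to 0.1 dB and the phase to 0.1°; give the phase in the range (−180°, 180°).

-34.5 dB, -5.9°

At s = jω = j11:
pole (s+106): 106 + j11 → |·| = √(106²+11²) = √11357 ≈ 106.57, ∠ = arctan(11/106) ≈ 5.92°
|H| = 2 / 106.57 ≈ 0.018767
Gain = 20 log₁₀(0.018767) ≈ -34.53 dB
∠H = 0.00° − 5.92° = -5.92°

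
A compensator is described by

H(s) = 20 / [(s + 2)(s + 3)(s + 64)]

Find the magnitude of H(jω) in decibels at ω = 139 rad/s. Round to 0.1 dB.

At s = jω = j139:
pole (s+2): 2 + j139 → |·| = √(2²+139²) = √19325 ≈ 139.01, ∠ = arctan(139/2) ≈ 89.18°
pole (s+3): 3 + j139 → |·| = √(3²+139²) = √19330 ≈ 139.03, ∠ = arctan(139/3) ≈ 88.76°
pole (s+64): 64 + j139 → |·| = √(64²+139²) = √23417 ≈ 153.03, ∠ = arctan(139/64) ≈ 65.28°
|H| = 20 / 2.9575e+06 ≈ 6.7625e-06
Gain = 20 log₁₀(6.7625e-06) ≈ -103.40 dB

-103.4 dB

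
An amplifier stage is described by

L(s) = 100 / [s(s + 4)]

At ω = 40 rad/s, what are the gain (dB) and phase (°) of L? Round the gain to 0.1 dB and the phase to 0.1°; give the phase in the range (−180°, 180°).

-24.1 dB, -174.3°

At s = jω = j40:
pole (s+4): 4 + j40 → |·| = √(4²+40²) = √1616 ≈ 40.2, ∠ = arctan(40/4) ≈ 84.29°
pole at origin: |s| = 40, ∠ = 90.00° (in denominator)
|L| = 100 / 1608 ≈ 0.062189
Gain = 20 log₁₀(0.062189) ≈ -24.13 dB
∠L = 0.00° − 174.29° = -174.29°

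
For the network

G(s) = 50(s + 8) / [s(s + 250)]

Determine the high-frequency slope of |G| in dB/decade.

-20 dB/decade

Each pole contributes −20 dB/decade at high frequency; each zero contributes +20 dB/decade.
Net: 1 zero(s) − 2 pole(s) → -20 dB/decade.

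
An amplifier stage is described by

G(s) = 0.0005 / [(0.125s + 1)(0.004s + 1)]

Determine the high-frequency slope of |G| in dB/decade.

-40 dB/decade

Each pole contributes −20 dB/decade at high frequency; each zero contributes +20 dB/decade.
Net: 0 zero(s) − 2 pole(s) → -40 dB/decade.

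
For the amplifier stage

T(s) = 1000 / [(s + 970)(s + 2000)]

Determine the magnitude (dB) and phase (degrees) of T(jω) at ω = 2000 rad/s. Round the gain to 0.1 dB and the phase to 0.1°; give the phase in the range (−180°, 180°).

At s = jω = j2000:
pole (s+970): 970 + j2000 → |·| = √(970²+2000²) = √4940900 ≈ 2222.8, ∠ = arctan(2000/970) ≈ 64.13°
pole (s+2000): 2000 + j2000 → |·| = √(2000²+2000²) = √8000000 ≈ 2828.4, ∠ = arctan(2000/2000) ≈ 45.00°
|T| = 1000 / 6.287e+06 ≈ 0.00015906
Gain = 20 log₁₀(0.00015906) ≈ -75.97 dB
∠T = 0.00° − 109.13° = -109.13°

-76.0 dB, -109.1°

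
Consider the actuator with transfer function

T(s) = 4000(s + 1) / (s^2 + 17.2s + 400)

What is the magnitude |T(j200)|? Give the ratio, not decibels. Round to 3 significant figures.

20.1

At s = jω = j200:
zero (s+1): 1 + j200 → |·| = √(1²+200²) = √40001 ≈ 200, ∠ = arctan(200/1) ≈ 89.71°
quadratic: (j200)² + 17.2·j200 + 400 = -39600 + j3440 → |·| ≈ 39749, ∠ ≈ 175.04°
|T| = 4000 · 200 / 39749 ≈ 20.126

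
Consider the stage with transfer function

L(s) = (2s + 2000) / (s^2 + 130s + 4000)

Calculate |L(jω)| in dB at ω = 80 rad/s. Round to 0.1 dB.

-14.5 dB

Substitute s = j80:
Numerator: 2(j80) + 2000 = 2000 + j160
Denominator: (j80)^2 + 130(j80) + 4000 = -2400 + j10400
|N| = √(2000² + 160²) ≈ 2006.4, ∠N ≈ 4.57°
|D| = √(2400² + 10400²) ≈ 10673, ∠D ≈ 102.99°
|L| = 2006.4 / 10673 ≈ 0.18799
Gain = 20 log₁₀(0.18799) ≈ -14.52 dB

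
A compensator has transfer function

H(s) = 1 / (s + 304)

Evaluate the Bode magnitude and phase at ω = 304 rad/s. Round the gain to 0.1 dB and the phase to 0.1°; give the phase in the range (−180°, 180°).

Substitute s = j304:
Numerator: 1 = 1 + j0
Denominator: (j304) + 304 = 304 + j304
|N| = √(1² + 0²) ≈ 1, ∠N ≈ 0.00°
|D| = √(304² + 304²) ≈ 429.92, ∠D ≈ 45.00°
|H| = 1 / 429.92 ≈ 0.002326
Gain = 20 log₁₀(0.002326) ≈ -52.67 dB
∠H = 0.00° − 45.00° = -45.00°

-52.7 dB, -45.0°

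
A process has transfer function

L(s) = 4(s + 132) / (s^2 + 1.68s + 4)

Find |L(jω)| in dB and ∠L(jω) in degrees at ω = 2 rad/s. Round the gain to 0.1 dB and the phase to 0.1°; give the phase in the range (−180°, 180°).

43.9 dB, -89.1°

At s = jω = j2:
zero (s+132): 132 + j2 → |·| = √(132²+2²) = √17428 ≈ 132.02, ∠ = arctan(2/132) ≈ 0.87°
quadratic: (j2)² + 1.68·j2 + 4 = 0 + j3.36 → |·| ≈ 3.36, ∠ ≈ 90.00°
|L| = 4 · 132.02 / 3.36 ≈ 157.17
Gain = 20 log₁₀(157.17) ≈ 43.93 dB
∠L = 0.87° − 90.00° = -89.13°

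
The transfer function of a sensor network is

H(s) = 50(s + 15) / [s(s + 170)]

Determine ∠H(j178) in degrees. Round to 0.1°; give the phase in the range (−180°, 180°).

-51.1°

At s = jω = j178:
zero (s+15): 15 + j178 → |·| = √(15²+178²) = √31909 ≈ 178.63, ∠ = arctan(178/15) ≈ 85.18°
pole (s+170): 170 + j178 → |·| = √(170²+178²) = √60584 ≈ 246.14, ∠ = arctan(178/170) ≈ 46.32°
pole at origin: |s| = 178, ∠ = 90.00° (in denominator)
∠H = 85.18° − 136.32° = -51.14°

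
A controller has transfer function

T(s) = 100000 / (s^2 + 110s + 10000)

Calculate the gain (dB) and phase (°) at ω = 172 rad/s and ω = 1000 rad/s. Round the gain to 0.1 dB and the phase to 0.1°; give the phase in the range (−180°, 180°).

At s = jω = j172:
quadratic: (j172)² + 110·j172 + 10000 = -19584 + j18920 → |·| ≈ 27230, ∠ ≈ 135.99°
|T| = 100000 / 27230 ≈ 3.6724
Gain = 20 log₁₀(3.6724) ≈ 11.30 dB
∠T = 0.00° − 135.99° = -135.99°

At s = jω = j1000:
quadratic: (j1000)² + 110·j1000 + 10000 = -990000 + j110000 → |·| ≈ 9.9609e+05, ∠ ≈ 173.66°
|T| = 100000 / 9.9609e+05 ≈ 0.10039
Gain = 20 log₁₀(0.10039) ≈ -19.97 dB
∠T = 0.00° − 173.66° = -173.66°

ω = 172: 11.3 dB, -136.0°; ω = 1000: -20.0 dB, -173.7°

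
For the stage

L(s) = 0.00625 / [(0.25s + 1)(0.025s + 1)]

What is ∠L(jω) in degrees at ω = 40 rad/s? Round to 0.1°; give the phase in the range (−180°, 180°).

At ω = 40 rad/s:
pole (1 + j40·0.25) = 1 + j10 → |·| ≈ 10.05, ∠ ≈ 84.29°
pole (1 + j40·0.025) = 1 + j1 → |·| ≈ 1.4142, ∠ ≈ 45.00°
∠L = (0°) − (84.29° + 45.00°) = -129.29°

-129.3°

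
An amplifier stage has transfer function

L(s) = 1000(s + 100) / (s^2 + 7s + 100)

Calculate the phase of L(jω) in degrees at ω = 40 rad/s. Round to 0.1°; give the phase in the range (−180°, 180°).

At s = jω = j40:
zero (s+100): 100 + j40 → |·| = √(100²+40²) = √11600 ≈ 107.7, ∠ = arctan(40/100) ≈ 21.80°
quadratic: (j40)² + 7·j40 + 100 = -1500 + j280 → |·| ≈ 1525.9, ∠ ≈ 169.43°
∠L = 21.80° − 169.43° = -147.63°

-147.6°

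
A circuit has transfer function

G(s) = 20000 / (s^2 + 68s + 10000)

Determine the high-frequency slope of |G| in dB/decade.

-40 dB/decade

Each pole contributes −20 dB/decade at high frequency; each zero contributes +20 dB/decade.
Net: 0 zero(s) − 2 pole(s) → -40 dB/decade.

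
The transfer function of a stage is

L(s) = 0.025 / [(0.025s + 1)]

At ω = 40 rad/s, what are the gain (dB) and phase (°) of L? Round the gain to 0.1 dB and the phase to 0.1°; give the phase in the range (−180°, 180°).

At ω = 40 rad/s:
pole (1 + j40·0.025) = 1 + j1 → |·| ≈ 1.4142, ∠ ≈ 45.00°
|L| = 0.025 · 1 / (1.4142) ≈ 0.017678
Gain = 20 log₁₀(0.017678) ≈ -35.05 dB
∠L = (0°) − (45.00°) = -45.00°

-35.1 dB, -45.0°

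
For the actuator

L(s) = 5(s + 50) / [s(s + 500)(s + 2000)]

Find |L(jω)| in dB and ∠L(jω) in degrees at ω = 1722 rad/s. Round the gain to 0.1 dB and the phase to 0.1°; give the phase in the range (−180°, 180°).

-119.5 dB, -116.2°

At s = jω = j1722:
zero (s+50): 50 + j1722 → |·| = √(50²+1722²) = √2967784 ≈ 1722.7, ∠ = arctan(1722/50) ≈ 88.34°
pole (s+500): 500 + j1722 → |·| = √(500²+1722²) = √3215284 ≈ 1793.1, ∠ = arctan(1722/500) ≈ 73.81°
pole (s+2000): 2000 + j1722 → |·| = √(2000²+1722²) = √6965284 ≈ 2639.2, ∠ = arctan(1722/2000) ≈ 40.73°
pole at origin: |s| = 1722, ∠ = 90.00° (in denominator)
|L| = 5 · 1722.7 / 8.1491e+09 ≈ 1.057e-06
Gain = 20 log₁₀(1.057e-06) ≈ -119.52 dB
∠L = 88.34° − 204.54° = -116.20°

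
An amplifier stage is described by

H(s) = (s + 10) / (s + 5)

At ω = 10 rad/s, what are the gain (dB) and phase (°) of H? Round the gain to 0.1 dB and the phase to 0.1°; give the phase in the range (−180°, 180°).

Substitute s = j10:
Numerator: (j10) + 10 = 10 + j10
Denominator: (j10) + 5 = 5 + j10
|N| = √(10² + 10²) ≈ 14.142, ∠N ≈ 45.00°
|D| = √(5² + 10²) ≈ 11.18, ∠D ≈ 63.43°
|H| = 14.142 / 11.18 ≈ 1.2649
Gain = 20 log₁₀(1.2649) ≈ 2.04 dB
∠H = 45.00° − 63.43° = -18.43°

2.0 dB, -18.4°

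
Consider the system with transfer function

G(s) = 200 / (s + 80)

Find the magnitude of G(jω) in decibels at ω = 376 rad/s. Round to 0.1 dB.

Substitute s = j376:
Numerator: 200 = 200 + j0
Denominator: (j376) + 80 = 80 + j376
|N| = √(200² + 0²) ≈ 200, ∠N ≈ 0.00°
|D| = √(80² + 376²) ≈ 384.42, ∠D ≈ 77.99°
|G| = 200 / 384.42 ≈ 0.52026
Gain = 20 log₁₀(0.52026) ≈ -5.68 dB

-5.7 dB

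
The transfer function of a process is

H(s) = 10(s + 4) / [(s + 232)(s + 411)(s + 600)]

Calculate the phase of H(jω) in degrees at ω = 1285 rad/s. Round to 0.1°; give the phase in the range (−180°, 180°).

At s = jω = j1285:
zero (s+4): 4 + j1285 → |·| = √(4²+1285²) = √1651241 ≈ 1285, ∠ = arctan(1285/4) ≈ 89.82°
pole (s+232): 232 + j1285 → |·| = √(232²+1285²) = √1705049 ≈ 1305.8, ∠ = arctan(1285/232) ≈ 79.77°
pole (s+411): 411 + j1285 → |·| = √(411²+1285²) = √1820146 ≈ 1349.1, ∠ = arctan(1285/411) ≈ 72.26°
pole (s+600): 600 + j1285 → |·| = √(600²+1285²) = √2011225 ≈ 1418.2, ∠ = arctan(1285/600) ≈ 64.97°
∠H = 89.82° − 217.00° = -127.18°

-127.2°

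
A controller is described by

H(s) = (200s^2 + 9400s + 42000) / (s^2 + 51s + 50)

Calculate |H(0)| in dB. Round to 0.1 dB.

H(0) = 42000 / 50 = 840
20 log₁₀(840) ≈ 58.49 dB

58.5 dB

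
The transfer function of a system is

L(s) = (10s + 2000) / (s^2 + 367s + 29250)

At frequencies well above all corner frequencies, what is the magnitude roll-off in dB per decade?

Each pole contributes −20 dB/decade at high frequency; each zero contributes +20 dB/decade.
Net: 1 zero(s) − 2 pole(s) → -20 dB/decade.

-20 dB/decade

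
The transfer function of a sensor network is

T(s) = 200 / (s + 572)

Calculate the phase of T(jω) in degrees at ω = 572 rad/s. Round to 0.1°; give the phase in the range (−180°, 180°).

-45.0°

At s = jω = j572:
pole (s+572): 572 + j572 → |·| = √(572²+572²) = √654368 ≈ 808.93, ∠ = arctan(572/572) ≈ 45.00°
∠T = 0.00° − 45.00° = -45.00°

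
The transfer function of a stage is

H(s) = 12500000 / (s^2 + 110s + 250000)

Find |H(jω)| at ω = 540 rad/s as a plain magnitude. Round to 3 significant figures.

At s = jω = j540:
quadratic: (j540)² + 110·j540 + 250000 = -41600 + j59400 → |·| ≈ 72518, ∠ ≈ 125.00°
|H| = 12500000 / 72518 ≈ 172.37

172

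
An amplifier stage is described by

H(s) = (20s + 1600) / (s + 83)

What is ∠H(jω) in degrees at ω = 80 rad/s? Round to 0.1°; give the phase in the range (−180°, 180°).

Substitute s = j80:
Numerator: 20(j80) + 1600 = 1600 + j1600
Denominator: (j80) + 83 = 83 + j80
|N| = √(1600² + 1600²) ≈ 2262.7, ∠N ≈ 45.00°
|D| = √(83² + 80²) ≈ 115.28, ∠D ≈ 43.95°
∠H = 45.00° − 43.95° = 1.05°

1.1°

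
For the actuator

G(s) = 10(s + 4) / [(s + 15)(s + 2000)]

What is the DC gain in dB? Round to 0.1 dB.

G(0) = 10·4 / (15·2000) ≈ 0.0013333
20 log₁₀(0.0013333) ≈ -57.50 dB

-57.5 dB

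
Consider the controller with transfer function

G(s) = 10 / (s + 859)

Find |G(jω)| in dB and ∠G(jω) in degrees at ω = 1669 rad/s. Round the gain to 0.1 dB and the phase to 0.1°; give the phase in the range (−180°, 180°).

Substitute s = j1669:
Numerator: 10 = 10 + j0
Denominator: (j1669) + 859 = 859 + j1669
|N| = √(10² + 0²) ≈ 10, ∠N ≈ 0.00°
|D| = √(859² + 1669²) ≈ 1877.1, ∠D ≈ 62.77°
|G| = 10 / 1877.1 ≈ 0.0053274
Gain = 20 log₁₀(0.0053274) ≈ -45.47 dB
∠G = 0.00° − 62.77° = -62.77°

-45.5 dB, -62.8°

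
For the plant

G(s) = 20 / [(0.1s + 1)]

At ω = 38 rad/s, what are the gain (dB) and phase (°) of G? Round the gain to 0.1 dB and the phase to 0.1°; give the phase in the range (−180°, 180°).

At ω = 38 rad/s:
pole (1 + j38·0.1) = 1 + j3.8 → |·| ≈ 3.9294, ∠ ≈ 75.26°
|G| = 20 · 1 / (3.9294) ≈ 5.0898
Gain = 20 log₁₀(5.0898) ≈ 14.13 dB
∠G = (0°) − (75.26°) = -75.26°

14.1 dB, -75.3°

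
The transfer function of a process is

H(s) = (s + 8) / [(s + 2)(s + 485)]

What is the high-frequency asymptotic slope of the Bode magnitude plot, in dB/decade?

Each pole contributes −20 dB/decade at high frequency; each zero contributes +20 dB/decade.
Net: 1 zero(s) − 2 pole(s) → -20 dB/decade.

-20 dB/decade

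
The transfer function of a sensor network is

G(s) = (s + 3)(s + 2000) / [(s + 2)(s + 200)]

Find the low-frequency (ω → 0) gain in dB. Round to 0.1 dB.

23.5 dB

G(0) = 1·3·2000 / (2·200) = 15
20 log₁₀(15) ≈ 23.52 dB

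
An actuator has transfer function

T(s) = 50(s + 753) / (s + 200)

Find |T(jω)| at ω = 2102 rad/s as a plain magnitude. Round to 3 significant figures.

52.9

At s = jω = j2102:
zero (s+753): 753 + j2102 → |·| = √(753²+2102²) = √4985413 ≈ 2232.8, ∠ = arctan(2102/753) ≈ 70.29°
pole (s+200): 200 + j2102 → |·| = √(200²+2102²) = √4458404 ≈ 2111.5, ∠ = arctan(2102/200) ≈ 84.56°
|T| = 50 · 2232.8 / 2111.5 ≈ 52.872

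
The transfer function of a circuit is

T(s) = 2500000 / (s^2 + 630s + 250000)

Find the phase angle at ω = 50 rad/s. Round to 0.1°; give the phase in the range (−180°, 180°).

-7.3°

At s = jω = j50:
quadratic: (j50)² + 630·j50 + 250000 = 247500 + j31500 → |·| ≈ 2.495e+05, ∠ ≈ 7.25°
∠T = 0.00° − 7.25° = -7.25°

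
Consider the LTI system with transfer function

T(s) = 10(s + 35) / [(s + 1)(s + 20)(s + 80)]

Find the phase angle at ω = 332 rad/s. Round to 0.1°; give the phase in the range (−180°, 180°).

-168.9°

At s = jω = j332:
zero (s+35): 35 + j332 → |·| = √(35²+332²) = √111449 ≈ 333.84, ∠ = arctan(332/35) ≈ 83.98°
pole (s+1): 1 + j332 → |·| = √(1²+332²) = √110225 ≈ 332, ∠ = arctan(332/1) ≈ 89.83°
pole (s+20): 20 + j332 → |·| = √(20²+332²) = √110624 ≈ 332.6, ∠ = arctan(332/20) ≈ 86.55°
pole (s+80): 80 + j332 → |·| = √(80²+332²) = √116624 ≈ 341.5, ∠ = arctan(332/80) ≈ 76.45°
∠T = 83.98° − 252.83° = -168.85°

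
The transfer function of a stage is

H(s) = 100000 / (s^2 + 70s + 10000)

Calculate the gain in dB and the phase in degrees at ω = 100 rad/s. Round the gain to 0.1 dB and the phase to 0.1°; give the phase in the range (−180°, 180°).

23.1 dB, -90.0°

At s = jω = j100:
quadratic: (j100)² + 70·j100 + 10000 = 0 + j7000 → |·| ≈ 7000, ∠ ≈ 90.00°
|H| = 100000 / 7000 ≈ 14.286
Gain = 20 log₁₀(14.286) ≈ 23.10 dB
∠H = 0.00° − 90.00° = -90.00°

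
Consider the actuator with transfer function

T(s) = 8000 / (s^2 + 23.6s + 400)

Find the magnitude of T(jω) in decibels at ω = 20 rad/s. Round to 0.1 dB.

24.6 dB

At s = jω = j20:
quadratic: (j20)² + 23.6·j20 + 400 = 0 + j472 → |·| ≈ 472, ∠ ≈ 90.00°
|T| = 8000 / 472 ≈ 16.949
Gain = 20 log₁₀(16.949) ≈ 24.58 dB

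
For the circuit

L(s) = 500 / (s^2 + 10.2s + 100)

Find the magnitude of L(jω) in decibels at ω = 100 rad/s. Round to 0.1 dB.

At s = jω = j100:
quadratic: (j100)² + 10.2·j100 + 100 = -9900 + j1020 → |·| ≈ 9952.4, ∠ ≈ 174.12°
|L| = 500 / 9952.4 ≈ 0.050239
Gain = 20 log₁₀(0.050239) ≈ -25.98 dB

-26.0 dB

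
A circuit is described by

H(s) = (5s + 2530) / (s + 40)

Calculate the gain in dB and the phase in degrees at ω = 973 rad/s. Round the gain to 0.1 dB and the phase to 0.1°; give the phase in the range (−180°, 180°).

Substitute s = j973:
Numerator: 5(j973) + 2530 = 2530 + j4865
Denominator: (j973) + 40 = 40 + j973
|N| = √(2530² + 4865²) ≈ 5483.5, ∠N ≈ 62.52°
|D| = √(40² + 973²) ≈ 973.82, ∠D ≈ 87.65°
|H| = 5483.5 / 973.82 ≈ 5.6309
Gain = 20 log₁₀(5.6309) ≈ 15.01 dB
∠H = 62.52° − 87.65° = -25.13°

15.0 dB, -25.1°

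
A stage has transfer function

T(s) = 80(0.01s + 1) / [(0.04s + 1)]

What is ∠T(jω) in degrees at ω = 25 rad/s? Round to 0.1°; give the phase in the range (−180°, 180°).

At ω = 25 rad/s:
zero (1 + j25·0.01) = 1 + j0.25 → |·| ≈ 1.0308, ∠ ≈ 14.04°
pole (1 + j25·0.04) = 1 + j1 → |·| ≈ 1.4142, ∠ ≈ 45.00°
∠T = (14.04°) − (45.00°) = -30.96°

-31.0°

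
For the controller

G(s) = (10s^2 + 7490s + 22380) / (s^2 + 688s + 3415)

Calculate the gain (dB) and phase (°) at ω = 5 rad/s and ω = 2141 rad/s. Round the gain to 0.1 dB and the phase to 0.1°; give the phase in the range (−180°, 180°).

ω = 5: 19.1 dB, 14.0°; ω = 2141: 20.1 dB, -1.5°

Substitute s = j5:
Numerator: 10(j5)^2 + 7490(j5) + 22380 = 22130 + j37450
Denominator: (j5)^2 + 688(j5) + 3415 = 3390 + j3440
|N| = √(22130² + 37450²) ≈ 43500, ∠N ≈ 59.42°
|D| = √(3390² + 3440²) ≈ 4829.7, ∠D ≈ 45.42°
|G| = 43500 / 4829.7 ≈ 9.0068
Gain = 20 log₁₀(9.0068) ≈ 19.09 dB
∠G = 59.42° − 45.42° = 14.00°

Substitute s = j2141:
Numerator: 10(j2141)^2 + 7490(j2141) + 22380 = -45816430 + j16036090
Denominator: (j2141)^2 + 688(j2141) + 3415 = -4580466 + j1473008
|N| = √(45816430² + 16036090²) ≈ 4.8542e+07, ∠N ≈ 160.71°
|D| = √(4580466² + 1473008²) ≈ 4.8115e+06, ∠D ≈ 162.17°
|G| = 4.8542e+07 / 4.8115e+06 ≈ 10.089
Gain = 20 log₁₀(10.089) ≈ 20.08 dB
∠G = 160.71° − 162.17° = -1.46°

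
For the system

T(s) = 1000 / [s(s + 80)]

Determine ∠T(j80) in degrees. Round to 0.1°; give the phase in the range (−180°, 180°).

At s = jω = j80:
pole (s+80): 80 + j80 → |·| = √(80²+80²) = √12800 ≈ 113.14, ∠ = arctan(80/80) ≈ 45.00°
pole at origin: |s| = 80, ∠ = 90.00° (in denominator)
∠T = 0.00° − 135.00° = -135.00°

-135.0°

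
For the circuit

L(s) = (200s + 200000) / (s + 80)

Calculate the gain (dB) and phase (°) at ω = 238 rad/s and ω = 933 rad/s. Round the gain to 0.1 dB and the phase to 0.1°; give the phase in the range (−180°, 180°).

Substitute s = j238:
Numerator: 200(j238) + 200000 = 200000 + j47600
Denominator: (j238) + 80 = 80 + j238
|N| = √(200000² + 47600²) ≈ 2.0559e+05, ∠N ≈ 13.39°
|D| = √(80² + 238²) ≈ 251.09, ∠D ≈ 71.42°
|L| = 2.0559e+05 / 251.09 ≈ 818.79
Gain = 20 log₁₀(818.79) ≈ 58.26 dB
∠L = 13.39° − 71.42° = -58.03°

Substitute s = j933:
Numerator: 200(j933) + 200000 = 200000 + j186600
Denominator: (j933) + 80 = 80 + j933
|N| = √(200000² + 186600²) ≈ 2.7353e+05, ∠N ≈ 43.01°
|D| = √(80² + 933²) ≈ 936.42, ∠D ≈ 85.10°
|L| = 2.7353e+05 / 936.42 ≈ 292.1
Gain = 20 log₁₀(292.1) ≈ 49.31 dB
∠L = 43.01° − 85.10° = -42.09°

ω = 238: 58.3 dB, -58.0°; ω = 933: 49.3 dB, -42.1°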